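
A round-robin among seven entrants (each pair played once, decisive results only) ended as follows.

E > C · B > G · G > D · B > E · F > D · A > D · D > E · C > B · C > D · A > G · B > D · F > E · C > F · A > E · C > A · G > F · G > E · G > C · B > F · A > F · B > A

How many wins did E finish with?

E's results: beat C; lost to A, B, D, F, G.
That is 1 win.

1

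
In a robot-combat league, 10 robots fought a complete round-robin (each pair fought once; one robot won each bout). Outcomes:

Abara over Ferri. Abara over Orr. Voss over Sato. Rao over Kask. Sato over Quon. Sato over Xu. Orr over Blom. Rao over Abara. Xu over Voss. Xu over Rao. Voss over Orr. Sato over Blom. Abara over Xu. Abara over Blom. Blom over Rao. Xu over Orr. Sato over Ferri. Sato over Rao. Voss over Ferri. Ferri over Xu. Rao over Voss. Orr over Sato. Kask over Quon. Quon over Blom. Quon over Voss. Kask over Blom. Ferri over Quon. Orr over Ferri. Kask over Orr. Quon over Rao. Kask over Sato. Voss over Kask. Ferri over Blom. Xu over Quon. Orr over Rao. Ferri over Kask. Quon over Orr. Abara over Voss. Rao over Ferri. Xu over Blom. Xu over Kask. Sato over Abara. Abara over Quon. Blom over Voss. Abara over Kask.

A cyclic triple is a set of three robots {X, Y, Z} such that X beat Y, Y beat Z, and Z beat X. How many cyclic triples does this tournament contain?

32

Win totals: Sato 6, Kask 4, Rao 4, Abara 7, Quon 4, Blom 2, Xu 6, Voss 4, Orr 4, Ferri 4.
A robot with w wins dominates both others in C(w,2) triples; summing gives 15 + 6 + 6 + 21 + 6 + 1 + 15 + 6 + 6 + 6 = 88 transitive triples.
Total triples C(10,3) = 120, so cyclic triples = 120 − 88 = 32.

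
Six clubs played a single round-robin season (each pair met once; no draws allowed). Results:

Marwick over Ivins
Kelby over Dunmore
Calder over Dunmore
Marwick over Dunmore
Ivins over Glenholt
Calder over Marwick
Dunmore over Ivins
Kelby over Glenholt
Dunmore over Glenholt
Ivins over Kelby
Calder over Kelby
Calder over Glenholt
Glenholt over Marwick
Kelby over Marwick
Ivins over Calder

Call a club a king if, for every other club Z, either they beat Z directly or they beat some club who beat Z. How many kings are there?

4

Dunmore reaches everyone (king).
Marwick reaches everyone (king).
Calder reaches everyone (king).
Glenholt cannot reach Calder, Kelby in two steps.
Kelby cannot reach Calder in two steps.
Ivins reaches everyone (king).
Kings: Dunmore, Marwick, Calder, Ivins — 4.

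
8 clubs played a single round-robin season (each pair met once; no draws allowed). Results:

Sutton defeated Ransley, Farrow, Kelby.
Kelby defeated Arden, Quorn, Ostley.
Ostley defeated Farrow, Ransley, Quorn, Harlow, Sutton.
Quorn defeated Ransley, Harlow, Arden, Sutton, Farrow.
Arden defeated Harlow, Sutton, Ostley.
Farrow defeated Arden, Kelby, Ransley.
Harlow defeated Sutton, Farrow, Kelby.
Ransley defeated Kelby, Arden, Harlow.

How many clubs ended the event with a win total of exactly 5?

2

Win totals: Kelby 3, Sutton 3, Ostley 5, Ransley 3, Quorn 5, Harlow 3, Arden 3, Farrow 3.
Exactly 5: Ostley, Quorn — 2 clubs.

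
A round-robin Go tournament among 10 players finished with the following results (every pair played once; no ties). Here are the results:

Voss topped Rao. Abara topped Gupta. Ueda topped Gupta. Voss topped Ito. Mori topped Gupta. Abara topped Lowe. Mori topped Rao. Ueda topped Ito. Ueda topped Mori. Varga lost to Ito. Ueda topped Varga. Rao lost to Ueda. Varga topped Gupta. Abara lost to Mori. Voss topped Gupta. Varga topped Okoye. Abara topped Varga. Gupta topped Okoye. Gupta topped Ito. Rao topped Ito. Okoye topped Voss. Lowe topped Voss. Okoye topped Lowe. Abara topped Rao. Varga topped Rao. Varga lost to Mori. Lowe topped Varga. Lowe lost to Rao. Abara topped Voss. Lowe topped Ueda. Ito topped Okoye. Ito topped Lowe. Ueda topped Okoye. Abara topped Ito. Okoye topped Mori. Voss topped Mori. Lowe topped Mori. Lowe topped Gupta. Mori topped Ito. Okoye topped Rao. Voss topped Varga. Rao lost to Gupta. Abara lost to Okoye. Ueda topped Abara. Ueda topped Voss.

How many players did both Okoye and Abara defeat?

3

Okoye beat: Mori, Abara, Lowe, Rao, Voss.
Abara beat: Ito, Gupta, Lowe, Varga, Rao, Voss.
Both beat: Lowe, Rao, Voss — 3.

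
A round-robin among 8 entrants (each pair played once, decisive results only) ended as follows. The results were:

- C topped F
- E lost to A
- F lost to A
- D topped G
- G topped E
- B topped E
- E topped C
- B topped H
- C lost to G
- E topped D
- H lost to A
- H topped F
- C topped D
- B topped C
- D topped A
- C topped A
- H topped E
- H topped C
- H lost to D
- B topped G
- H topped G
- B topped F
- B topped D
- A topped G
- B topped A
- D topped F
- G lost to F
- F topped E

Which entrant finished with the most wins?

B

Win totals: A 4, B 7, C 3, D 4, E 2, F 2, G 2, H 4.
B leads with 7 wins (next highest: 4).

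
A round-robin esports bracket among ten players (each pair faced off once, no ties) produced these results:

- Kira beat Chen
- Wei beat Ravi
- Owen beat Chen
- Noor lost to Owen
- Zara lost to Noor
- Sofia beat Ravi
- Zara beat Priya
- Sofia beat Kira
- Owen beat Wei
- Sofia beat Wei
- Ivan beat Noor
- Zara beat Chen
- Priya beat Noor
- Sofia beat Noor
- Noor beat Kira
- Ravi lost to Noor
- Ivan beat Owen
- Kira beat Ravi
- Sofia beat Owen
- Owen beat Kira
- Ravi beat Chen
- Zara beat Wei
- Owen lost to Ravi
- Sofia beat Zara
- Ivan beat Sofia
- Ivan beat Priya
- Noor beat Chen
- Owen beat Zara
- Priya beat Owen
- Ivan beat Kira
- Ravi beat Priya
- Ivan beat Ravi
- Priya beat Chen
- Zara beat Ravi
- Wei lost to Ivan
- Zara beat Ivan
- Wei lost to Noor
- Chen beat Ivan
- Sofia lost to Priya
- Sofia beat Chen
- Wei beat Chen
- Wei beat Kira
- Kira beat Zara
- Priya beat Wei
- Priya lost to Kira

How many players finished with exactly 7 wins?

Win totals: Kira 4, Wei 3, Priya 5, Zara 5, Chen 1, Ivan 7, Noor 5, Owen 5, Ravi 3, Sofia 7.
Exactly 7: Ivan, Sofia — 2 players.

2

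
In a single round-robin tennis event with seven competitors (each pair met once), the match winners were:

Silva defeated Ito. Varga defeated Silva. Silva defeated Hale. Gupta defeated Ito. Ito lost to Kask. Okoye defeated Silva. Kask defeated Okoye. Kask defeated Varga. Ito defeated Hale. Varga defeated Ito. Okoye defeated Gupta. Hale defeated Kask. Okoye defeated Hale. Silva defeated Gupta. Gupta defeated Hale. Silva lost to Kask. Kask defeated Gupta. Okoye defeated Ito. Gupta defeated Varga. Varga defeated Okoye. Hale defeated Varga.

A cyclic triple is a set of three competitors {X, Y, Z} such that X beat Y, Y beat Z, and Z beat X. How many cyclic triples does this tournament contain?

9

Win totals: Hale 2, Varga 3, Ito 1, Kask 5, Gupta 3, Silva 3, Okoye 4.
A competitor with w wins dominates both others in C(w,2) triples; summing gives 1 + 3 + 0 + 10 + 3 + 3 + 6 = 26 transitive triples.
Total triples C(7,3) = 35, so cyclic triples = 35 − 26 = 9.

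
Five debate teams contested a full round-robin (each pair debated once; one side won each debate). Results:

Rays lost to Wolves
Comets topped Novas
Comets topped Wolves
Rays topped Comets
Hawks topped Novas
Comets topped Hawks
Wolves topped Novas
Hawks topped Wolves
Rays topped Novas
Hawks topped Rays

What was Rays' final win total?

2

Rays' results: beat Novas, Comets; lost to Hawks, Wolves.
That is 2 wins.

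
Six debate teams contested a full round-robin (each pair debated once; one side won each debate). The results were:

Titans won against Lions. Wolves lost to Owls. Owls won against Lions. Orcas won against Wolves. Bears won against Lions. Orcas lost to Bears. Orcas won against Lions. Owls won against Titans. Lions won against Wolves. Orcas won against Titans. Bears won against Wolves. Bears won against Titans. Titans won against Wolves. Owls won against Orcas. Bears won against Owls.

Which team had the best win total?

Bears

Win totals: Titans 2, Owls 4, Wolves 0, Lions 1, Bears 5, Orcas 3.
Bears leads with 5 wins (next highest: 4).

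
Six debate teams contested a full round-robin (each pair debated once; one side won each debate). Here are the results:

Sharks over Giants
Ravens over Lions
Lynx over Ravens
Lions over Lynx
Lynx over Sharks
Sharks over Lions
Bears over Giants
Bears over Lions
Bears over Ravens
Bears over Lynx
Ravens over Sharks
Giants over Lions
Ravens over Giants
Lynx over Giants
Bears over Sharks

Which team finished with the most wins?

Bears

Win totals: Sharks 2, Giants 1, Ravens 3, Lynx 3, Lions 1, Bears 5.
Bears leads with 5 wins (next highest: 3).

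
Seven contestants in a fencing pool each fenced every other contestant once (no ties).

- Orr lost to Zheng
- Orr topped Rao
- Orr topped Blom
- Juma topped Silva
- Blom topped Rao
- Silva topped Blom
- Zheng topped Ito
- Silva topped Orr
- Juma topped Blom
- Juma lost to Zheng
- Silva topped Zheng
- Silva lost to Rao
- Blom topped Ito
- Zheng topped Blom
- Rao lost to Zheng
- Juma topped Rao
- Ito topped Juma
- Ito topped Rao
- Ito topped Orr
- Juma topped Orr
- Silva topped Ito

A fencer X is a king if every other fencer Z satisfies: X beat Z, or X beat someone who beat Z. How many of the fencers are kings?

Orr cannot reach Juma, Zheng in two steps.
Silva reaches everyone (king).
Juma reaches everyone (king).
Zheng reaches everyone (king).
Blom cannot reach Zheng in two steps.
Ito cannot reach Zheng in two steps.
Rao cannot reach Juma in two steps.
Kings: Silva, Juma, Zheng — 3.

3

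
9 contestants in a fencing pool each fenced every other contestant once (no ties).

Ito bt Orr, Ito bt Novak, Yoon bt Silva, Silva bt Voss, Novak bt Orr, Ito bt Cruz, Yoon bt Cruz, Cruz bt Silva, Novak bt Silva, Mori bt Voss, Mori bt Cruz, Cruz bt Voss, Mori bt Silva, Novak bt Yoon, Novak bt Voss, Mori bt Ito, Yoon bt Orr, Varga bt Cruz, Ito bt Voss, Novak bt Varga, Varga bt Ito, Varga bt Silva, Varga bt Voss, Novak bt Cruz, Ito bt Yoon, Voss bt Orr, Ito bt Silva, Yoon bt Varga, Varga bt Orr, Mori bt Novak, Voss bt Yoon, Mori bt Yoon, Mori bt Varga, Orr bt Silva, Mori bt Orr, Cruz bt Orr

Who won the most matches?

Mori

Win totals: Novak 6, Voss 2, Ito 6, Yoon 4, Cruz 3, Mori 8, Silva 1, Varga 5, Orr 1.
Mori leads with 8 wins (next highest: 6).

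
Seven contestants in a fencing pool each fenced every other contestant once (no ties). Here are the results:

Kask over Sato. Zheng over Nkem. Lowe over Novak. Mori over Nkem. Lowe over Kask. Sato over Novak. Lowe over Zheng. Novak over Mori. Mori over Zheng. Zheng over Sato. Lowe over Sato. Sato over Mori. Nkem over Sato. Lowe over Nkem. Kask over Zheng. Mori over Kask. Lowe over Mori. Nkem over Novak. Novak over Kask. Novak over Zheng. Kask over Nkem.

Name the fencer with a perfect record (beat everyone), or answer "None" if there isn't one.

Lowe has 6 wins out of 6 opponents — a perfect record.

Lowe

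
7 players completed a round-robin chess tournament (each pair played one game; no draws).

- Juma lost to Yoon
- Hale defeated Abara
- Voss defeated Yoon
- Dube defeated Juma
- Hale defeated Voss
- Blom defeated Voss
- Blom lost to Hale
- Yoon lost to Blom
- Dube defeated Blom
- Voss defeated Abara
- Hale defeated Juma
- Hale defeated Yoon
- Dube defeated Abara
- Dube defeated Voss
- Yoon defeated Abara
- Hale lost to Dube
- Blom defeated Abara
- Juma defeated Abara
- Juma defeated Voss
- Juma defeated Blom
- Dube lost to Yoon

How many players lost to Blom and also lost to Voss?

Blom beat: Abara, Yoon, Voss.
Voss beat: Abara, Yoon.
Both beat: Abara, Yoon — 2.

2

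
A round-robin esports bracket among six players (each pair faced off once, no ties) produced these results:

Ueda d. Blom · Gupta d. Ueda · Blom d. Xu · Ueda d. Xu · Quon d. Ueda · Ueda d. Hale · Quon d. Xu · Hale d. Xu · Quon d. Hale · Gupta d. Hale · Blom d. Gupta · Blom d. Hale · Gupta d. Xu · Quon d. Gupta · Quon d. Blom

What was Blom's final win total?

3

Blom's results: beat Xu, Hale, Gupta; lost to Quon, Ueda.
That is 3 wins.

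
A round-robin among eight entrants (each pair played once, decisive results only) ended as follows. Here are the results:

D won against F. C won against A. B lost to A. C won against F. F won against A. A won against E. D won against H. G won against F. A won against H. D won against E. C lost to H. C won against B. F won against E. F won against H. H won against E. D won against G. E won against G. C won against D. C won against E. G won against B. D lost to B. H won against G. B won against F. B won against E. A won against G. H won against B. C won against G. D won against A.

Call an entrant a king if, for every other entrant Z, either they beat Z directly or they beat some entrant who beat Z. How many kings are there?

4

A reaches everyone (king).
B cannot reach C in two steps.
C reaches everyone (king).
D reaches everyone (king).
E cannot reach A, C, D, H in two steps.
F cannot reach D in two steps.
G cannot reach C in two steps.
H reaches everyone (king).
Kings: A, C, D, H — 4.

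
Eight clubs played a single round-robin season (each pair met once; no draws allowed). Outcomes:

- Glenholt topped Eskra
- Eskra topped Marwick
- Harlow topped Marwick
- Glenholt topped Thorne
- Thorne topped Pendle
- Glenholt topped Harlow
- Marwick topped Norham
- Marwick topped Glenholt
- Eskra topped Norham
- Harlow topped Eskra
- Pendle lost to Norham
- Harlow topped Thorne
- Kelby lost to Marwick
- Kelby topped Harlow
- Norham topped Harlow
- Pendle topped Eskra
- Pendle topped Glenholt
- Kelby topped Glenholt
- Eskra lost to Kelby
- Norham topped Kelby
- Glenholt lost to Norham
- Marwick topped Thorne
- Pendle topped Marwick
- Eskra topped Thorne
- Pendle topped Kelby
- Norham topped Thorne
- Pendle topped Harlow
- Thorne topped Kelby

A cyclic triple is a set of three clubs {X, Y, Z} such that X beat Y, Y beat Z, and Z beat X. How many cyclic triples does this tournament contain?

Win totals: Harlow 3, Pendle 5, Marwick 4, Norham 5, Glenholt 3, Eskra 3, Kelby 3, Thorne 2.
A club with w wins dominates both others in C(w,2) triples; summing gives 3 + 10 + 6 + 10 + 3 + 3 + 3 + 1 = 39 transitive triples.
Total triples C(8,3) = 56, so cyclic triples = 56 − 39 = 17.

17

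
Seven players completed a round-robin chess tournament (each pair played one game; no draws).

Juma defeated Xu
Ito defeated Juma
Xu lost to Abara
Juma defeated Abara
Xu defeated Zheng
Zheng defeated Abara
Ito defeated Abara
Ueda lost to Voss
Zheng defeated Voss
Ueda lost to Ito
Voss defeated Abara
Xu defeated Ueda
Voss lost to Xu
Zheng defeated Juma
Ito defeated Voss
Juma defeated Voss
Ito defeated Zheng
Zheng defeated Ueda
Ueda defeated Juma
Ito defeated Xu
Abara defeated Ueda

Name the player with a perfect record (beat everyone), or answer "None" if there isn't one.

Ito

Ito has 6 wins out of 6 opponents — a perfect record.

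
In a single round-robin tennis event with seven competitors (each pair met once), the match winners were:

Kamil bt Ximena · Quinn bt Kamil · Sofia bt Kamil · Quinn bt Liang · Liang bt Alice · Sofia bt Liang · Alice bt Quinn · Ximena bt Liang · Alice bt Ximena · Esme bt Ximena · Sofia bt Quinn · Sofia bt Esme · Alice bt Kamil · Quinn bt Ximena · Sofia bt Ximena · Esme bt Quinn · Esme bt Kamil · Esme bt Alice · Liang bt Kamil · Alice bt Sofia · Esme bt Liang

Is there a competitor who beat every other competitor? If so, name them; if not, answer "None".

None

Highest win total is Sofia with 5 (out of 6 possible).
Sofia lost to Alice, so no competitor went undefeated.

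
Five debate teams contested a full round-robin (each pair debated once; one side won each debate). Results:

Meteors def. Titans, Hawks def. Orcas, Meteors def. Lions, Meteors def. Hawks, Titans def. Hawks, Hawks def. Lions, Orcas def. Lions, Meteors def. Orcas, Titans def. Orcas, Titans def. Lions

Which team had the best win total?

Win totals: Hawks 2, Lions 0, Titans 3, Orcas 1, Meteors 4.
Meteors leads with 4 wins (next highest: 3).

Meteors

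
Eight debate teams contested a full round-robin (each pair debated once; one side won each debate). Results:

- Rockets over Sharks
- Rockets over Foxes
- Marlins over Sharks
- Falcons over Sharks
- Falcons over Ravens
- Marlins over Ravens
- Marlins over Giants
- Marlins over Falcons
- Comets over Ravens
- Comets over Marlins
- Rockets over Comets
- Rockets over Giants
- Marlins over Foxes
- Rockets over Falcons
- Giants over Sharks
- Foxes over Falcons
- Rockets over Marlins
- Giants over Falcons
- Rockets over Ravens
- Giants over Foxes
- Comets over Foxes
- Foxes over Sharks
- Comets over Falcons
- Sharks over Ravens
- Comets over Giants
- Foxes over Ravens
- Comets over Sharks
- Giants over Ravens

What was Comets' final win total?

6

Comets' results: beat Marlins, Falcons, Giants, Sharks, Foxes, Ravens; lost to Rockets.
That is 6 wins.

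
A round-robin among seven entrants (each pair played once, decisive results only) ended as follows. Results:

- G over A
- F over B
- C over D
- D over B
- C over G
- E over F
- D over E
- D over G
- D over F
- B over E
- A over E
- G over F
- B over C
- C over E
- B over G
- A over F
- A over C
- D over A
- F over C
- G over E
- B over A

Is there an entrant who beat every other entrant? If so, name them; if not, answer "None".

Highest win total is D with 5 (out of 6 possible).
D lost to C, so no entrant went undefeated.

None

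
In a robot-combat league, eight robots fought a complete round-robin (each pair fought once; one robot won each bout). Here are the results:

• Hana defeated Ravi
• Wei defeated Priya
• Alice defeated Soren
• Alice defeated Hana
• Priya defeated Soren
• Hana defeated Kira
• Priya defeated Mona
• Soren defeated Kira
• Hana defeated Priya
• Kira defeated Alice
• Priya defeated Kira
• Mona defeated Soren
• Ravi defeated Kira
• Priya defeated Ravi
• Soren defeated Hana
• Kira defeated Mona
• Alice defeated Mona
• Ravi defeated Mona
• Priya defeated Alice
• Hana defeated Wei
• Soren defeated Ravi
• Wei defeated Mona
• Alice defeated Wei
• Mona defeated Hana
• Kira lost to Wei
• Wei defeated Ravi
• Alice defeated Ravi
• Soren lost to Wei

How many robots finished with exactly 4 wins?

1

Win totals: Soren 3, Ravi 2, Priya 5, Kira 2, Hana 4, Mona 2, Wei 5, Alice 5.
Exactly 4: Hana — 1 robot.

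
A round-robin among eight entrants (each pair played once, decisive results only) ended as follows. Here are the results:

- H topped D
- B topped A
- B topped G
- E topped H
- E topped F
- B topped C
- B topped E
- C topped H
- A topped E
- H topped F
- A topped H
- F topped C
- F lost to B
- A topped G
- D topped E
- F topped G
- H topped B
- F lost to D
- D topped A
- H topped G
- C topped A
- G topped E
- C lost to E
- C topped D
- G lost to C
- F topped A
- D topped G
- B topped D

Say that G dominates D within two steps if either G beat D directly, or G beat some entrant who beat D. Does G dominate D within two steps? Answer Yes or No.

No

G did not beat D directly.
G beat E, but each of them lost to D. No two-step path.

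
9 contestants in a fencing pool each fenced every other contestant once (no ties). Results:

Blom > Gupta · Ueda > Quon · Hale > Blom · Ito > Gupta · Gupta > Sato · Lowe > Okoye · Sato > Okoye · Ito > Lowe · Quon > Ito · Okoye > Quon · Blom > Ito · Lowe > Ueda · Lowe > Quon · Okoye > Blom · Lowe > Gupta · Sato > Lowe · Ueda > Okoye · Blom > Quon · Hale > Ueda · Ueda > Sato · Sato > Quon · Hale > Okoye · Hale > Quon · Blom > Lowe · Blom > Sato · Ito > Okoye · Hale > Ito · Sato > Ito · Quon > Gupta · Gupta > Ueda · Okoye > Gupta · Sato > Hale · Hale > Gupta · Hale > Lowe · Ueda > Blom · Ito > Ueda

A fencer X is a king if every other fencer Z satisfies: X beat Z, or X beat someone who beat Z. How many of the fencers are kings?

Lowe cannot reach Hale in two steps.
Okoye cannot reach Hale in two steps.
Ueda reaches everyone (king).
Quon cannot reach Blom, Hale in two steps.
Sato reaches everyone (king).
Blom reaches everyone (king).
Gupta reaches everyone (king).
Ito cannot reach Hale in two steps.
Hale reaches everyone (king).
Kings: Ueda, Sato, Blom, Gupta, Hale — 5.

5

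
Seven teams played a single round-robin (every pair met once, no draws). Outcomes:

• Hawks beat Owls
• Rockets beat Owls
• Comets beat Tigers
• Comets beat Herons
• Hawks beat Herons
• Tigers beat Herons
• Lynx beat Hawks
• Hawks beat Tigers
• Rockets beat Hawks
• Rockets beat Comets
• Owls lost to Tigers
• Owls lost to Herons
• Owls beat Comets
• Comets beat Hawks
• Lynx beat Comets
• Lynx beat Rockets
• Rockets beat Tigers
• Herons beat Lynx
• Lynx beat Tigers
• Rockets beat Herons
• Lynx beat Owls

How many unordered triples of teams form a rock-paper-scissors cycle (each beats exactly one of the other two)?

Win totals: Owls 1, Herons 2, Hawks 3, Lynx 5, Comets 3, Rockets 5, Tigers 2.
A team with w wins dominates both others in C(w,2) triples; summing gives 0 + 1 + 3 + 10 + 3 + 10 + 1 = 28 transitive triples.
Total triples C(7,3) = 35, so cyclic triples = 35 − 28 = 7.

7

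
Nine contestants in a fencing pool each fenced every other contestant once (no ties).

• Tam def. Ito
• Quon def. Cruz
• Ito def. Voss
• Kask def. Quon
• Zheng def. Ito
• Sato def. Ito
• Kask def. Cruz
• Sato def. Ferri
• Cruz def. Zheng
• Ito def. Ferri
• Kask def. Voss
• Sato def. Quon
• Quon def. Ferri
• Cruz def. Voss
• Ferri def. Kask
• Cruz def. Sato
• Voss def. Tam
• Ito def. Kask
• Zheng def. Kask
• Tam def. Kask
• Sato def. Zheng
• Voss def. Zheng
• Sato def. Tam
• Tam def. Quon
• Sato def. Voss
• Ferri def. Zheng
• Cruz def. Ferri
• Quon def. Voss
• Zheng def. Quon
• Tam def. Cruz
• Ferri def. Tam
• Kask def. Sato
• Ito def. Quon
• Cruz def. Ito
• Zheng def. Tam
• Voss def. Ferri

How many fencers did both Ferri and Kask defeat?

0

Ferri beat: Kask, Zheng, Tam.
Kask beat: Voss, Cruz, Quon, Sato.
No one was beaten by both.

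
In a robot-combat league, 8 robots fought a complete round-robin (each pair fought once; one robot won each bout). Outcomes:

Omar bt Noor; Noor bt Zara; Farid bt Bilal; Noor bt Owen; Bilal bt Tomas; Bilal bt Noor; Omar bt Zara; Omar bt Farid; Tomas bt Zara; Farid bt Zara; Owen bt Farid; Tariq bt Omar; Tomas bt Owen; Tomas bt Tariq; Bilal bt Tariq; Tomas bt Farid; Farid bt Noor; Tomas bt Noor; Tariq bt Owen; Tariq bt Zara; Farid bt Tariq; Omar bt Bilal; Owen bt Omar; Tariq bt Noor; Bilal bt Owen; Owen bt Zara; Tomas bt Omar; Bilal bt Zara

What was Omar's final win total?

Omar's results: beat Zara, Farid, Noor, Bilal; lost to Owen, Tomas, Tariq.
That is 4 wins.

4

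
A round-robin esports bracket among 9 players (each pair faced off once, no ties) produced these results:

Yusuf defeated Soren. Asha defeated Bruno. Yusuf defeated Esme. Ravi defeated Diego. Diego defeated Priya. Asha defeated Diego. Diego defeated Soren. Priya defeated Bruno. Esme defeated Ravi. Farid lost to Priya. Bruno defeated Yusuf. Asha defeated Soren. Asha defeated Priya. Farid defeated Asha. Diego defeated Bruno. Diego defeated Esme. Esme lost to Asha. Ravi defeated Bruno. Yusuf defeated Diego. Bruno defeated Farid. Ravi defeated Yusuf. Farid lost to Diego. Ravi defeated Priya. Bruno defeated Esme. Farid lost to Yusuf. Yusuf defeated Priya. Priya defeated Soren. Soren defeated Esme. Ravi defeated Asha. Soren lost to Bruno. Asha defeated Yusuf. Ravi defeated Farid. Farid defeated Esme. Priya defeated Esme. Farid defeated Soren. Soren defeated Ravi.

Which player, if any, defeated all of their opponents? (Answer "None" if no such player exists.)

Highest win total is Ravi with 6 (out of 8 possible).
Ravi lost to Esme, Soren, so no player went undefeated.

None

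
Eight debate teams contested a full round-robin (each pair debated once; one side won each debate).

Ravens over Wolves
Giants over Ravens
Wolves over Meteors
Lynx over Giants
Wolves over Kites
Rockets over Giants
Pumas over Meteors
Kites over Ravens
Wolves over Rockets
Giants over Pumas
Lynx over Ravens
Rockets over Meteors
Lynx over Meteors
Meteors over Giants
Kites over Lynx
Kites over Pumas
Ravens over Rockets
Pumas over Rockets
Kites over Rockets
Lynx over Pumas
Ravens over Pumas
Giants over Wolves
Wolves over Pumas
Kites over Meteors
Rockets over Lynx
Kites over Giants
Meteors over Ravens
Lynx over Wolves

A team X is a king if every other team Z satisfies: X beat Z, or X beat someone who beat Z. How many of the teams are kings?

Meteors cannot reach Lynx, Kites in two steps.
Giants cannot reach Lynx in two steps.
Lynx reaches everyone (king).
Wolves reaches everyone (king).
Ravens reaches everyone (king).
Pumas cannot reach Wolves, Kites in two steps.
Rockets cannot reach Kites in two steps.
Kites reaches everyone (king).
Kings: Lynx, Wolves, Ravens, Kites — 4.

4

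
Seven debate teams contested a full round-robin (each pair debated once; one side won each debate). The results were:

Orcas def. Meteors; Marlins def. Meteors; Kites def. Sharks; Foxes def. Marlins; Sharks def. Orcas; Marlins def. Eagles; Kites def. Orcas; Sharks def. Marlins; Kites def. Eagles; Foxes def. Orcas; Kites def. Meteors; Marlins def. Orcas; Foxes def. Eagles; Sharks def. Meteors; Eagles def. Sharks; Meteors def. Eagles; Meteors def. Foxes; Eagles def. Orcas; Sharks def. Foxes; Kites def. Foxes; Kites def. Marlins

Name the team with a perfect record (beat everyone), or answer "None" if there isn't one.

Kites has 6 wins out of 6 opponents — a perfect record.

Kites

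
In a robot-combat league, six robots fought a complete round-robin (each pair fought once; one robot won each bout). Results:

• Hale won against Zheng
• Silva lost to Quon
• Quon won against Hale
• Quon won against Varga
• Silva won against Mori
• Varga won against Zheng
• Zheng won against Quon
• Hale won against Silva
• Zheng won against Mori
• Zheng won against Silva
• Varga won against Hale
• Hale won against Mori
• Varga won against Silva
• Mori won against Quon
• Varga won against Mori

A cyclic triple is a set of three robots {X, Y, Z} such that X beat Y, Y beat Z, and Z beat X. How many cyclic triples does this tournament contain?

5

Of the C(6,3) = 20 triples, the cyclic ones are: {Quon, Hale, Zheng}; {Quon, Hale, Mori}; {Quon, Varga, Zheng}; {Quon, Varga, Mori}; {Quon, Silva, Mori}.
That is 5.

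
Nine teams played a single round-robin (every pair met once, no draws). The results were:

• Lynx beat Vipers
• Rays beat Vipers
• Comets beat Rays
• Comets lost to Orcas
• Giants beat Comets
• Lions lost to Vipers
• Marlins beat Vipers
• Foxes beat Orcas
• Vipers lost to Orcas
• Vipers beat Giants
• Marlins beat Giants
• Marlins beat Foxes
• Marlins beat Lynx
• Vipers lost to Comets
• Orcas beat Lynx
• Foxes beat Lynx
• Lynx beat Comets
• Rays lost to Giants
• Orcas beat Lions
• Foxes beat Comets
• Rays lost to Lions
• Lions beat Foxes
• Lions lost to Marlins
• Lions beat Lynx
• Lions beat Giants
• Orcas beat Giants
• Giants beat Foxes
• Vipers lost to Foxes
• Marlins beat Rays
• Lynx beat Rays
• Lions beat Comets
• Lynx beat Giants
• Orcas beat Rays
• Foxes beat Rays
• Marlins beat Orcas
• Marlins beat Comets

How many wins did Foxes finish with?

5

Foxes' results: beat Rays, Vipers, Lynx, Comets, Orcas; lost to Giants, Lions, Marlins.
That is 5 wins.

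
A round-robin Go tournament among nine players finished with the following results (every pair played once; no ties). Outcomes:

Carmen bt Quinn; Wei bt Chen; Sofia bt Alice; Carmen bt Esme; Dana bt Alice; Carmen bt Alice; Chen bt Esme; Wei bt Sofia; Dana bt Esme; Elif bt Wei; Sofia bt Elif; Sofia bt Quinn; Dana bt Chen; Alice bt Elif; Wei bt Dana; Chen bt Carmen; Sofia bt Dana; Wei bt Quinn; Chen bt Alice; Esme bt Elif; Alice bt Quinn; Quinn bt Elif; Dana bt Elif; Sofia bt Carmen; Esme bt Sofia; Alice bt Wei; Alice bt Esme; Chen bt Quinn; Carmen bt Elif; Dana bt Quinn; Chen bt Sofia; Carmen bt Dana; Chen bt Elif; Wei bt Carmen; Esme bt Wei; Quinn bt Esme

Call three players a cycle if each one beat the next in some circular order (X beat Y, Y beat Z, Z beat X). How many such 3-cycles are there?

19

Win totals: Carmen 5, Sofia 5, Esme 3, Quinn 2, Alice 4, Elif 1, Chen 6, Wei 5, Dana 5.
A player with w wins dominates both others in C(w,2) triples; summing gives 10 + 10 + 3 + 1 + 6 + 0 + 15 + 10 + 10 = 65 transitive triples.
Total triples C(9,3) = 84, so cyclic triples = 84 − 65 = 19.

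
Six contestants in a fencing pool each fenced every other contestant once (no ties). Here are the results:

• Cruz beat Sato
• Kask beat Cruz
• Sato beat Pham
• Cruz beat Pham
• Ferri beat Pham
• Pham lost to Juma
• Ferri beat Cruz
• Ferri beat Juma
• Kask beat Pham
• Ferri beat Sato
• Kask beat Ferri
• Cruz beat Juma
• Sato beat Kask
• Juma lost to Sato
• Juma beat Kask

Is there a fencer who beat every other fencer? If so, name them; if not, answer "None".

Highest win total is Ferri with 4 (out of 5 possible).
Ferri lost to Kask, so no fencer went undefeated.

None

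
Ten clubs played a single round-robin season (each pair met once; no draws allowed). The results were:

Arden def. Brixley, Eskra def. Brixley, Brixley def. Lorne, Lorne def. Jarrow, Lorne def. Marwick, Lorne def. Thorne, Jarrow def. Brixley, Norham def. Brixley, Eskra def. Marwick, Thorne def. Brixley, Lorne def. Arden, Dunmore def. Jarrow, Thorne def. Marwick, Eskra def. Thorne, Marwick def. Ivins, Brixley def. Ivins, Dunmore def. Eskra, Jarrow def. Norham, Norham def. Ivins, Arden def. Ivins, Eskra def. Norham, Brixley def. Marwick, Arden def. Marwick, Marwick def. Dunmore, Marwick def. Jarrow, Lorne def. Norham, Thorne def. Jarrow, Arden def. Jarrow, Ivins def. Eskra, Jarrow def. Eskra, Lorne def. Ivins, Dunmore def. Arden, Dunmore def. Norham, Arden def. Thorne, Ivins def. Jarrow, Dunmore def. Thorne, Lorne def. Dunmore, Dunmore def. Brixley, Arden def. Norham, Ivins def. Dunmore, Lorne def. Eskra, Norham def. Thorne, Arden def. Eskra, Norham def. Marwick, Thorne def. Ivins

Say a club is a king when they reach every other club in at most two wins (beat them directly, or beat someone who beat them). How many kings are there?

Thorne cannot reach Arden in two steps.
Dunmore reaches everyone (king).
Eskra cannot reach Arden in two steps.
Arden reaches everyone (king).
Jarrow cannot reach Dunmore, Arden in two steps.
Norham cannot reach Arden in two steps.
Ivins cannot reach Lorne in two steps.
Brixley reaches everyone (king).
Lorne reaches everyone (king).
Marwick cannot reach Lorne in two steps.
Kings: Dunmore, Arden, Brixley, Lorne — 4.

4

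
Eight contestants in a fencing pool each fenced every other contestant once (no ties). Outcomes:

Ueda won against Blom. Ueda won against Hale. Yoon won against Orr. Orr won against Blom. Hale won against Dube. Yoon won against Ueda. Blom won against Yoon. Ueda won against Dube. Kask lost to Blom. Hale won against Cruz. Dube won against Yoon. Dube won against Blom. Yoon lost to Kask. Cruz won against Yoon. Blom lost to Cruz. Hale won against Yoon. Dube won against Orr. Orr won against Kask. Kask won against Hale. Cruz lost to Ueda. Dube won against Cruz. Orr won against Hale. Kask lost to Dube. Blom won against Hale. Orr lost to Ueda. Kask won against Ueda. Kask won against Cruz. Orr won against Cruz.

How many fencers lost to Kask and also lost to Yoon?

1

Kask beat: Cruz, Ueda, Hale, Yoon.
Yoon beat: Ueda, Orr.
Both beat: Ueda — 1.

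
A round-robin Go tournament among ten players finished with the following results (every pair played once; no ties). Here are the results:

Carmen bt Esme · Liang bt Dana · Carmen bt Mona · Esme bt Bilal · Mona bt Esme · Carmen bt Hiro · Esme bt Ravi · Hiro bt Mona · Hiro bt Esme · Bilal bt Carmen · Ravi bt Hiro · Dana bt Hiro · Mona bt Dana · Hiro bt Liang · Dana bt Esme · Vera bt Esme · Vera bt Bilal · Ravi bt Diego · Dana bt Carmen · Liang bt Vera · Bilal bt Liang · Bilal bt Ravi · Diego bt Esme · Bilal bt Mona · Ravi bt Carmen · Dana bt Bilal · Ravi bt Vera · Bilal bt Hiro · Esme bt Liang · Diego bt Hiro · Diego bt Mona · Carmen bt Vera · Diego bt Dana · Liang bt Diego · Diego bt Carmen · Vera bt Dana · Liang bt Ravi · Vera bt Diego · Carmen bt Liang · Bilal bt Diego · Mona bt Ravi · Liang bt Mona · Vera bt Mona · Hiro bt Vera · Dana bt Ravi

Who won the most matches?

Bilal

Win totals: Carmen 5, Esme 3, Liang 5, Vera 5, Dana 5, Bilal 6, Hiro 4, Ravi 4, Diego 5, Mona 3.
Bilal leads with 6 wins (next highest: 5).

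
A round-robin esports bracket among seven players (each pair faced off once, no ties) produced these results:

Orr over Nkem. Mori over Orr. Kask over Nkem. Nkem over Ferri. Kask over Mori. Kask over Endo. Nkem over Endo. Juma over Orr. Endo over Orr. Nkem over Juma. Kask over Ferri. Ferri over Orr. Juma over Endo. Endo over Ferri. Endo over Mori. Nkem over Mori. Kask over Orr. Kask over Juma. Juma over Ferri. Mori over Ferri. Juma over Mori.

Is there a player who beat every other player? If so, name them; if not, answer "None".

Kask has 6 wins out of 6 opponents — a perfect record.

Kask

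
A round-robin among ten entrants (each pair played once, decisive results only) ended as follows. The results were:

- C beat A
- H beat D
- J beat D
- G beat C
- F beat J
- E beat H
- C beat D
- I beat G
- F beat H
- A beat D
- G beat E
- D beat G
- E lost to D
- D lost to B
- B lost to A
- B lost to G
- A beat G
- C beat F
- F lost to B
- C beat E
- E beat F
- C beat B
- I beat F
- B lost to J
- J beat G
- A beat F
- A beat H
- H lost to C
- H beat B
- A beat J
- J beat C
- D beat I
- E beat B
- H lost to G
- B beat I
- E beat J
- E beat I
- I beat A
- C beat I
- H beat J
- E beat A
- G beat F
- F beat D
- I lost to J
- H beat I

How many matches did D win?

3

D's results: beat E, G, I; lost to A, B, C, F, H, J.
That is 3 wins.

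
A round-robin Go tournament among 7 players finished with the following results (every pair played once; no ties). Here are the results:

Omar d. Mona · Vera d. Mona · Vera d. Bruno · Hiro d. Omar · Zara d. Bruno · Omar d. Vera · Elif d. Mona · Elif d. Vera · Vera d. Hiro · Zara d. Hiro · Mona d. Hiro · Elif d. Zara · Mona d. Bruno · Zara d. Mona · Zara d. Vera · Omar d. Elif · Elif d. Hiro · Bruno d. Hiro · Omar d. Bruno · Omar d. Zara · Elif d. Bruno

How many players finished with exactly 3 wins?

Win totals: Vera 3, Hiro 1, Elif 5, Omar 5, Zara 4, Bruno 1, Mona 2.
Exactly 3: Vera — 1 player.

1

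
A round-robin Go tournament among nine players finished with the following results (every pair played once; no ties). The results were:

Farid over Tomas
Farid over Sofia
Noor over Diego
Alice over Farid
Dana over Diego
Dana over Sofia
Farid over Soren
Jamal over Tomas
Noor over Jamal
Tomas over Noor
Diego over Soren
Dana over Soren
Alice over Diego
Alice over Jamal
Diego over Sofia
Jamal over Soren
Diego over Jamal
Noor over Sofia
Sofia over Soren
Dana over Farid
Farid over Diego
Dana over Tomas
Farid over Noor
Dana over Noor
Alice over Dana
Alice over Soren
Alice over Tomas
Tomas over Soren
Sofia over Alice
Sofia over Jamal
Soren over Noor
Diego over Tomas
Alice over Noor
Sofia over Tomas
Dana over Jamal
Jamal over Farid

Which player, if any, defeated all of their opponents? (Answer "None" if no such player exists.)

Highest win total is Dana with 7 (out of 8 possible).
Dana lost to Alice, so no player went undefeated.

None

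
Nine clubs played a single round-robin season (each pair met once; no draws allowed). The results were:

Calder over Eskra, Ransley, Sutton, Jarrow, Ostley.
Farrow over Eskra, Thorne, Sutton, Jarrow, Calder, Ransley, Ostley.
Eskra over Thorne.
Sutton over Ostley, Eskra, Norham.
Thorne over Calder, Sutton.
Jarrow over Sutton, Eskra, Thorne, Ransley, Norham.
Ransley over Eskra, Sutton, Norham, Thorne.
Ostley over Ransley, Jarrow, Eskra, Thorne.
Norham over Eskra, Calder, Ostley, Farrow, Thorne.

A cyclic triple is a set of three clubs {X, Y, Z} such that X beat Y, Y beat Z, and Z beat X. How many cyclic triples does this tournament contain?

17

Win totals: Ransley 4, Jarrow 5, Norham 5, Ostley 4, Calder 5, Thorne 2, Farrow 7, Sutton 3, Eskra 1.
A club with w wins dominates both others in C(w,2) triples; summing gives 6 + 10 + 10 + 6 + 10 + 1 + 21 + 3 + 0 = 67 transitive triples.
Total triples C(9,3) = 84, so cyclic triples = 84 − 67 = 17.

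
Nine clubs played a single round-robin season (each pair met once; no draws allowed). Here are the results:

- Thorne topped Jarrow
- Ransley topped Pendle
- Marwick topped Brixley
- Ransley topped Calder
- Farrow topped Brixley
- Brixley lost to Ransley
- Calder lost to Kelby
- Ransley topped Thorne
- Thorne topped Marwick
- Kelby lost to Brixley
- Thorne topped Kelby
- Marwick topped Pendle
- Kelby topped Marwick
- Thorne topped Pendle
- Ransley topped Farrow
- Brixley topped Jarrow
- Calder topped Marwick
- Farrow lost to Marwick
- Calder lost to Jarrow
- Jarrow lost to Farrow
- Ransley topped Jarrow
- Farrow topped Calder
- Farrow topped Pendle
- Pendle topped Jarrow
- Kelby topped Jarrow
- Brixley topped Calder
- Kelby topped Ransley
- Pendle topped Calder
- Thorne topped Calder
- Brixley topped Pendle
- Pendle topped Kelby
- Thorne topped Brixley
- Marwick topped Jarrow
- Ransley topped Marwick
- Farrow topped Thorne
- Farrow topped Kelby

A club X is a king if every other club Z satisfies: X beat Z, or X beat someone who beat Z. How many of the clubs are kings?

Marwick cannot reach Ransley in two steps.
Kelby reaches everyone (king).
Brixley cannot reach Thorne, Farrow in two steps.
Calder cannot reach Kelby, Ransley, Thorne in two steps.
Ransley reaches everyone (king).
Pendle cannot reach Brixley, Thorne, Farrow in two steps.
Thorne reaches everyone (king).
Farrow reaches everyone (king).
Jarrow cannot reach Kelby, Brixley, Ransley, Pendle, Thorne, Farrow in two steps.
Kings: Kelby, Ransley, Thorne, Farrow — 4.

4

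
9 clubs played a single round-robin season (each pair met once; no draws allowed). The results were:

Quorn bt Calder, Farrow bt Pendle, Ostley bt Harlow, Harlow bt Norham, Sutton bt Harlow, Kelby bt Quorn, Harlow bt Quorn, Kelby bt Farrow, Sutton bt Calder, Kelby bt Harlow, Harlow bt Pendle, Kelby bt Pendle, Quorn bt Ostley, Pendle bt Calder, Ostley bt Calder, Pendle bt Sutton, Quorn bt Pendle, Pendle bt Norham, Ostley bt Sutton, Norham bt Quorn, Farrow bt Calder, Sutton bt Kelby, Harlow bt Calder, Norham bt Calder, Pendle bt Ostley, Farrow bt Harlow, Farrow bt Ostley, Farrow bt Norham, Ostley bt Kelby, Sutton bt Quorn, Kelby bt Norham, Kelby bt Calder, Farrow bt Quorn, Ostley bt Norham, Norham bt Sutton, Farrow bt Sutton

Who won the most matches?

Win totals: Quorn 3, Norham 3, Kelby 6, Pendle 4, Calder 0, Ostley 5, Sutton 4, Farrow 7, Harlow 4.
Farrow leads with 7 wins (next highest: 6).

Farrow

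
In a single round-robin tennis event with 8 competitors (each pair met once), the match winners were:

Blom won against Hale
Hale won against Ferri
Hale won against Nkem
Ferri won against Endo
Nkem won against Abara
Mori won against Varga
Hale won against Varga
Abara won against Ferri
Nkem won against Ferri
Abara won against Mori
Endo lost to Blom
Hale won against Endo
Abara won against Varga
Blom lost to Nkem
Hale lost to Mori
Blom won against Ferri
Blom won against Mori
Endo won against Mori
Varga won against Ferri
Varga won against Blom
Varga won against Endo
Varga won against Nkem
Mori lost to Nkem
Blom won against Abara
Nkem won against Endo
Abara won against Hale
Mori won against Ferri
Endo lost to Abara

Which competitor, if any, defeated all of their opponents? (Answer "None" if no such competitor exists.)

None

Highest win total is Nkem with 5 (out of 7 possible).
Nkem lost to Varga, Hale, so no competitor went undefeated.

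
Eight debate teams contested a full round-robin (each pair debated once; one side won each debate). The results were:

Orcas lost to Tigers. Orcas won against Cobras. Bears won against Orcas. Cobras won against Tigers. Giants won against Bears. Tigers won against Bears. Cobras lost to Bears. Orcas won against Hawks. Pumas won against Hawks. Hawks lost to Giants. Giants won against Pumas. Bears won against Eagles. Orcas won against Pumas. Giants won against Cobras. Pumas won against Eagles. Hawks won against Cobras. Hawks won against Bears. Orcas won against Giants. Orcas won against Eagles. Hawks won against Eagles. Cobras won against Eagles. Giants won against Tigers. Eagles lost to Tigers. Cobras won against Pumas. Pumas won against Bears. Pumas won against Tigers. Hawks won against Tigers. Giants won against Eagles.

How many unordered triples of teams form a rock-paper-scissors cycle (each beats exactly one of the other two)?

10

Win totals: Giants 6, Eagles 0, Tigers 3, Cobras 3, Pumas 4, Bears 3, Orcas 5, Hawks 4.
A team with w wins dominates both others in C(w,2) triples; summing gives 15 + 0 + 3 + 3 + 6 + 3 + 10 + 6 = 46 transitive triples.
Total triples C(8,3) = 56, so cyclic triples = 56 − 46 = 10.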